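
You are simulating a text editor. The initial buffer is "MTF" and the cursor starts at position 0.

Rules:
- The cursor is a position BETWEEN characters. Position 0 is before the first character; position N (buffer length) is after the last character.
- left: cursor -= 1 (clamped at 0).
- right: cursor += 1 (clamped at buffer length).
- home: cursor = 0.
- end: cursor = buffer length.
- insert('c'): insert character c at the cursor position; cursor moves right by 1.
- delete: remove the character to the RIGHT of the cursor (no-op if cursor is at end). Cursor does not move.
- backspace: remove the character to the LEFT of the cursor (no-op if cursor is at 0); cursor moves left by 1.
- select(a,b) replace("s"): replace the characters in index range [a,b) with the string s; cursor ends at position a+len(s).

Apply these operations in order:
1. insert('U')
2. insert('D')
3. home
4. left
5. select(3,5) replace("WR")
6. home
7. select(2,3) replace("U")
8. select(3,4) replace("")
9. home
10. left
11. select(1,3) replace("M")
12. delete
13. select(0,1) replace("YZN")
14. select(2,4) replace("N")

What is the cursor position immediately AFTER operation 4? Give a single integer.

Answer: 0

Derivation:
After op 1 (insert('U')): buf='UMTF' cursor=1
After op 2 (insert('D')): buf='UDMTF' cursor=2
After op 3 (home): buf='UDMTF' cursor=0
After op 4 (left): buf='UDMTF' cursor=0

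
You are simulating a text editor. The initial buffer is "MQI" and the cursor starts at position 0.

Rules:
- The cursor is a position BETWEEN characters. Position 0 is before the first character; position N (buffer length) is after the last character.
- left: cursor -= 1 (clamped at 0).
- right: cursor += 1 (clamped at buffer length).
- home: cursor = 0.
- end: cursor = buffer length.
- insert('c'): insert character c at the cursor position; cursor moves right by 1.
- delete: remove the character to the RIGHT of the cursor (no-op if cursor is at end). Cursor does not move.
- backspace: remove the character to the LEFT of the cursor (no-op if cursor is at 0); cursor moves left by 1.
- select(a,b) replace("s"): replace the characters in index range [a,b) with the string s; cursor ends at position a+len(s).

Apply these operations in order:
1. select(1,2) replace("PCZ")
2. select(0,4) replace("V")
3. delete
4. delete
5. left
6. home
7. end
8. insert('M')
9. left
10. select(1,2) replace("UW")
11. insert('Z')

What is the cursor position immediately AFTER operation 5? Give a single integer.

After op 1 (select(1,2) replace("PCZ")): buf='MPCZI' cursor=4
After op 2 (select(0,4) replace("V")): buf='VI' cursor=1
After op 3 (delete): buf='V' cursor=1
After op 4 (delete): buf='V' cursor=1
After op 5 (left): buf='V' cursor=0

Answer: 0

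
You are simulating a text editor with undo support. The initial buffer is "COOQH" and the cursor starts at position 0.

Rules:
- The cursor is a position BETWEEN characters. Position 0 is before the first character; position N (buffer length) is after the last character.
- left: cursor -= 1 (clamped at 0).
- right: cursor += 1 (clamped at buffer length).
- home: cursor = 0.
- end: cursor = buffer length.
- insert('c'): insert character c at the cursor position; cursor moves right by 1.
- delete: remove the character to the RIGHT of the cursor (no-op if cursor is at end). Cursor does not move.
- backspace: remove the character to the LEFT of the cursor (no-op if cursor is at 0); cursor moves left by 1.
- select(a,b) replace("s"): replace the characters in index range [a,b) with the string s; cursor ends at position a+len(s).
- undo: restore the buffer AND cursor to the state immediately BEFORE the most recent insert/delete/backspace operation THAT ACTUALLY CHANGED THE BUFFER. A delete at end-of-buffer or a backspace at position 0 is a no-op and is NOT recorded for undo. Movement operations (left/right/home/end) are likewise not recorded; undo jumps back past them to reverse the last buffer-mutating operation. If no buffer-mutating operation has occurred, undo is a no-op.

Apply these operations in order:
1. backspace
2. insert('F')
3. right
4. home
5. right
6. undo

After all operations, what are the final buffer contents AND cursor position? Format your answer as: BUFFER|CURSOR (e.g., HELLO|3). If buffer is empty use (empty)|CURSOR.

Answer: COOQH|0

Derivation:
After op 1 (backspace): buf='COOQH' cursor=0
After op 2 (insert('F')): buf='FCOOQH' cursor=1
After op 3 (right): buf='FCOOQH' cursor=2
After op 4 (home): buf='FCOOQH' cursor=0
After op 5 (right): buf='FCOOQH' cursor=1
After op 6 (undo): buf='COOQH' cursor=0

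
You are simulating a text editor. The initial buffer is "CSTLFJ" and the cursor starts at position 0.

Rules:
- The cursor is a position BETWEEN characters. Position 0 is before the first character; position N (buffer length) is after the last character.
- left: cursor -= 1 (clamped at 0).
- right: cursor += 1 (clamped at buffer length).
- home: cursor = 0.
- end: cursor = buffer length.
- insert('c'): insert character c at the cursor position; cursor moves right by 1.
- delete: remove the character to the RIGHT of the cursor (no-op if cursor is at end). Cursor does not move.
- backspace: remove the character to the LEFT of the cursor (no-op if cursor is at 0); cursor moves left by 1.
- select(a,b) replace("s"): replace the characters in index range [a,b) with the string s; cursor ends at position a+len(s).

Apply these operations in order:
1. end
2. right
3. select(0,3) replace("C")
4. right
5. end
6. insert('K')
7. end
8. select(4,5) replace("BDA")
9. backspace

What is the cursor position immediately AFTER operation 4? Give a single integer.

After op 1 (end): buf='CSTLFJ' cursor=6
After op 2 (right): buf='CSTLFJ' cursor=6
After op 3 (select(0,3) replace("C")): buf='CLFJ' cursor=1
After op 4 (right): buf='CLFJ' cursor=2

Answer: 2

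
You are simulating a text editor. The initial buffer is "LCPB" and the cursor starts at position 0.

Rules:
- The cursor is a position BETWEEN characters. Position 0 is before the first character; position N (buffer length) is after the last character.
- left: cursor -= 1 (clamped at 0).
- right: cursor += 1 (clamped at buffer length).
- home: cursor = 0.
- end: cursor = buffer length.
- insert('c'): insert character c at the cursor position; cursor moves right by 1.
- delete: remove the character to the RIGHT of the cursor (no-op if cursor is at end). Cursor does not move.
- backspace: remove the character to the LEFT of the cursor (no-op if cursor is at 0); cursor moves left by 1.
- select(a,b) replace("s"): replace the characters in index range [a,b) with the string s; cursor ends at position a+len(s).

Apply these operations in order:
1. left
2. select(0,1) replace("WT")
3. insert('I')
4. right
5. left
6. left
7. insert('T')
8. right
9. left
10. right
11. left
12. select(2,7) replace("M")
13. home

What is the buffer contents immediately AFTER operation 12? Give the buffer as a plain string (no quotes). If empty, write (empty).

Answer: WTM

Derivation:
After op 1 (left): buf='LCPB' cursor=0
After op 2 (select(0,1) replace("WT")): buf='WTCPB' cursor=2
After op 3 (insert('I')): buf='WTICPB' cursor=3
After op 4 (right): buf='WTICPB' cursor=4
After op 5 (left): buf='WTICPB' cursor=3
After op 6 (left): buf='WTICPB' cursor=2
After op 7 (insert('T')): buf='WTTICPB' cursor=3
After op 8 (right): buf='WTTICPB' cursor=4
After op 9 (left): buf='WTTICPB' cursor=3
After op 10 (right): buf='WTTICPB' cursor=4
After op 11 (left): buf='WTTICPB' cursor=3
After op 12 (select(2,7) replace("M")): buf='WTM' cursor=3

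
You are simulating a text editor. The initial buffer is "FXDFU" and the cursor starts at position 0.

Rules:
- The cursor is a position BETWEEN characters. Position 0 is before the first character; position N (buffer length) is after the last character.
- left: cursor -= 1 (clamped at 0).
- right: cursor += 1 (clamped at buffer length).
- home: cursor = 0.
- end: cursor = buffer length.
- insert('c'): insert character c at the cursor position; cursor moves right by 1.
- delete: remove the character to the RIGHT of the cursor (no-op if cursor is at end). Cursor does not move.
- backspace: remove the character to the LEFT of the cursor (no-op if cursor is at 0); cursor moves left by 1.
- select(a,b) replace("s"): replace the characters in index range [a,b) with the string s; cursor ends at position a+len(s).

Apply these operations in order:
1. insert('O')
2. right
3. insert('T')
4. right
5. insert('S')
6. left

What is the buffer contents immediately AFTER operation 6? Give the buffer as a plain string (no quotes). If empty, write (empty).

After op 1 (insert('O')): buf='OFXDFU' cursor=1
After op 2 (right): buf='OFXDFU' cursor=2
After op 3 (insert('T')): buf='OFTXDFU' cursor=3
After op 4 (right): buf='OFTXDFU' cursor=4
After op 5 (insert('S')): buf='OFTXSDFU' cursor=5
After op 6 (left): buf='OFTXSDFU' cursor=4

Answer: OFTXSDFU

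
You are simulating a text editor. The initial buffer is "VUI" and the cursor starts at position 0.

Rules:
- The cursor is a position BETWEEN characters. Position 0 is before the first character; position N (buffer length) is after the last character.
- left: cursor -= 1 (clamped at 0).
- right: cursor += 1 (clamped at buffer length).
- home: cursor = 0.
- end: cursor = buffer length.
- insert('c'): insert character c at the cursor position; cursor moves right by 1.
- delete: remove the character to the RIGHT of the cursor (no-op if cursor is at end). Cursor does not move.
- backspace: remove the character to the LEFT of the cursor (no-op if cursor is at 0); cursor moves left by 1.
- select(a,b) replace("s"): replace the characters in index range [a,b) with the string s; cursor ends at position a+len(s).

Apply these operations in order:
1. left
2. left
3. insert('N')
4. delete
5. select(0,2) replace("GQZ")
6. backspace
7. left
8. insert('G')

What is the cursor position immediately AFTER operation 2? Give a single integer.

Answer: 0

Derivation:
After op 1 (left): buf='VUI' cursor=0
After op 2 (left): buf='VUI' cursor=0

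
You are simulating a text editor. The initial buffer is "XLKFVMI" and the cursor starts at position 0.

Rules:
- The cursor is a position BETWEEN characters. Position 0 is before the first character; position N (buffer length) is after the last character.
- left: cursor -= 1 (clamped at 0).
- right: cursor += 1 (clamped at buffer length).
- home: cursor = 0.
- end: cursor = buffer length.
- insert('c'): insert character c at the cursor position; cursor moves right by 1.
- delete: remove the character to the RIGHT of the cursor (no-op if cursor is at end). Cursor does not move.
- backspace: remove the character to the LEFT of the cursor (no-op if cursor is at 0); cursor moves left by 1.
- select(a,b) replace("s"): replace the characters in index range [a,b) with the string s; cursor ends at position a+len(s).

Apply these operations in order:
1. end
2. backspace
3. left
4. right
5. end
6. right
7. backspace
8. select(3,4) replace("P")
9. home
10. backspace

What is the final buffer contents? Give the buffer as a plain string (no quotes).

After op 1 (end): buf='XLKFVMI' cursor=7
After op 2 (backspace): buf='XLKFVM' cursor=6
After op 3 (left): buf='XLKFVM' cursor=5
After op 4 (right): buf='XLKFVM' cursor=6
After op 5 (end): buf='XLKFVM' cursor=6
After op 6 (right): buf='XLKFVM' cursor=6
After op 7 (backspace): buf='XLKFV' cursor=5
After op 8 (select(3,4) replace("P")): buf='XLKPV' cursor=4
After op 9 (home): buf='XLKPV' cursor=0
After op 10 (backspace): buf='XLKPV' cursor=0

Answer: XLKPV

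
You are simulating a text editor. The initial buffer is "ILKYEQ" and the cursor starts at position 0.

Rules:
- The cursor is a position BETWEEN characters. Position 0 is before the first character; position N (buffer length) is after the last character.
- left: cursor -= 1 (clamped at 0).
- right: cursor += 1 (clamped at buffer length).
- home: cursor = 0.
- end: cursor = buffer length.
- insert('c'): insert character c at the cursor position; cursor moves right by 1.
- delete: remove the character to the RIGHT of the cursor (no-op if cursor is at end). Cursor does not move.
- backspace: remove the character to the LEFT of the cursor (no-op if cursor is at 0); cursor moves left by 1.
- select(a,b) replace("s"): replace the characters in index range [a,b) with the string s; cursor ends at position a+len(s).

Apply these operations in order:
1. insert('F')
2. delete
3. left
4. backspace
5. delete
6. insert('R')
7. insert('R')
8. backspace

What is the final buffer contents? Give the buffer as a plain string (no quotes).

After op 1 (insert('F')): buf='FILKYEQ' cursor=1
After op 2 (delete): buf='FLKYEQ' cursor=1
After op 3 (left): buf='FLKYEQ' cursor=0
After op 4 (backspace): buf='FLKYEQ' cursor=0
After op 5 (delete): buf='LKYEQ' cursor=0
After op 6 (insert('R')): buf='RLKYEQ' cursor=1
After op 7 (insert('R')): buf='RRLKYEQ' cursor=2
After op 8 (backspace): buf='RLKYEQ' cursor=1

Answer: RLKYEQ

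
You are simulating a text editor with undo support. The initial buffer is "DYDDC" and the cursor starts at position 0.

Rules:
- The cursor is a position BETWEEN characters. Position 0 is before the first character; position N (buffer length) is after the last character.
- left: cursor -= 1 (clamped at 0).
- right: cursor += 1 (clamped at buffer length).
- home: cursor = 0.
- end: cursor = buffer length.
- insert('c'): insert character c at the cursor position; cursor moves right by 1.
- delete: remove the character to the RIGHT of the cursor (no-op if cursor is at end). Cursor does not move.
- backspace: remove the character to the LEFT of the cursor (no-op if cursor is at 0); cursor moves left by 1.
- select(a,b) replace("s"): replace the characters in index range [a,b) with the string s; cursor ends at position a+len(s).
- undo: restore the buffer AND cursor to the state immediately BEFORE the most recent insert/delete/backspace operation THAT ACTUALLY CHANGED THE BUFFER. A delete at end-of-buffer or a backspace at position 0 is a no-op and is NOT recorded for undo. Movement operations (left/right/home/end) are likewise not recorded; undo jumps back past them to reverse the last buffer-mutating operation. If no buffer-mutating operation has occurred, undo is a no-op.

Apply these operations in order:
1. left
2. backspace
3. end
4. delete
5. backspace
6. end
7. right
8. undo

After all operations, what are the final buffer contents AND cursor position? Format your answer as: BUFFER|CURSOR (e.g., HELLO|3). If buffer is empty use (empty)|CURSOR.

After op 1 (left): buf='DYDDC' cursor=0
After op 2 (backspace): buf='DYDDC' cursor=0
After op 3 (end): buf='DYDDC' cursor=5
After op 4 (delete): buf='DYDDC' cursor=5
After op 5 (backspace): buf='DYDD' cursor=4
After op 6 (end): buf='DYDD' cursor=4
After op 7 (right): buf='DYDD' cursor=4
After op 8 (undo): buf='DYDDC' cursor=5

Answer: DYDDC|5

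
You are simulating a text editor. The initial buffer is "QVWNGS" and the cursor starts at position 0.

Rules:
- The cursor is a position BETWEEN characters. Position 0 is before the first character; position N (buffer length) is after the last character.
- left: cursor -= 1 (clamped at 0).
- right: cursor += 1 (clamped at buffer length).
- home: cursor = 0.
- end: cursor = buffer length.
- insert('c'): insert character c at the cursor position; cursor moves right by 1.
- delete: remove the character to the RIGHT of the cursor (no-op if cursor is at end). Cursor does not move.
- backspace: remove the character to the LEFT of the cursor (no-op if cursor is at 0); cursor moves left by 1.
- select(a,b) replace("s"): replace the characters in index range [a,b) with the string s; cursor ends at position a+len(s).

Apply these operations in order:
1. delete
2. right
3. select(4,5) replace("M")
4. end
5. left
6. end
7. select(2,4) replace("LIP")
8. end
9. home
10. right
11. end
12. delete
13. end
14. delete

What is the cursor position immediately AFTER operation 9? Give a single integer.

Answer: 0

Derivation:
After op 1 (delete): buf='VWNGS' cursor=0
After op 2 (right): buf='VWNGS' cursor=1
After op 3 (select(4,5) replace("M")): buf='VWNGM' cursor=5
After op 4 (end): buf='VWNGM' cursor=5
After op 5 (left): buf='VWNGM' cursor=4
After op 6 (end): buf='VWNGM' cursor=5
After op 7 (select(2,4) replace("LIP")): buf='VWLIPM' cursor=5
After op 8 (end): buf='VWLIPM' cursor=6
After op 9 (home): buf='VWLIPM' cursor=0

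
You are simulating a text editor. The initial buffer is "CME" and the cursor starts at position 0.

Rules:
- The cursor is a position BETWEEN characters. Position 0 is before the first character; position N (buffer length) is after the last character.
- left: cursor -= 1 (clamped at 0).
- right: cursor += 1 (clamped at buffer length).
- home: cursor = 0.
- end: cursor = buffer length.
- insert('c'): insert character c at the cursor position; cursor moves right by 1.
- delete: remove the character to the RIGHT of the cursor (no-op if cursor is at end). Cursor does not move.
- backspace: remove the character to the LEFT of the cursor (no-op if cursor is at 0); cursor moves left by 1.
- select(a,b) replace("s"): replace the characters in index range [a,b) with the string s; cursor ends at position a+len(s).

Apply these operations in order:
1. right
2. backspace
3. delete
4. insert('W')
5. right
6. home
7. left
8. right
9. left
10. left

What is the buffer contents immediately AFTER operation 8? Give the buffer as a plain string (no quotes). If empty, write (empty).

Answer: WE

Derivation:
After op 1 (right): buf='CME' cursor=1
After op 2 (backspace): buf='ME' cursor=0
After op 3 (delete): buf='E' cursor=0
After op 4 (insert('W')): buf='WE' cursor=1
After op 5 (right): buf='WE' cursor=2
After op 6 (home): buf='WE' cursor=0
After op 7 (left): buf='WE' cursor=0
After op 8 (right): buf='WE' cursor=1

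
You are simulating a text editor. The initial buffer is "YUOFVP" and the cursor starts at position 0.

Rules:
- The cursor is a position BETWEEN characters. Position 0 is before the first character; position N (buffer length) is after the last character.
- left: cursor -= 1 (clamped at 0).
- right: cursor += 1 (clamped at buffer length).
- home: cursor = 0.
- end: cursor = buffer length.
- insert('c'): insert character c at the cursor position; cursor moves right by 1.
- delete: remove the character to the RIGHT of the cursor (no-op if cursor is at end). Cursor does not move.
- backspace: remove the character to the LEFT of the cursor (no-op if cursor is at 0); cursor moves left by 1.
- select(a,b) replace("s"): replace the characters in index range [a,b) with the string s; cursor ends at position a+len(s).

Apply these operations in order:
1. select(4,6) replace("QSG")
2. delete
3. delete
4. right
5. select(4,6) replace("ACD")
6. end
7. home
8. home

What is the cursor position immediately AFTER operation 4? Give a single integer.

After op 1 (select(4,6) replace("QSG")): buf='YUOFQSG' cursor=7
After op 2 (delete): buf='YUOFQSG' cursor=7
After op 3 (delete): buf='YUOFQSG' cursor=7
After op 4 (right): buf='YUOFQSG' cursor=7

Answer: 7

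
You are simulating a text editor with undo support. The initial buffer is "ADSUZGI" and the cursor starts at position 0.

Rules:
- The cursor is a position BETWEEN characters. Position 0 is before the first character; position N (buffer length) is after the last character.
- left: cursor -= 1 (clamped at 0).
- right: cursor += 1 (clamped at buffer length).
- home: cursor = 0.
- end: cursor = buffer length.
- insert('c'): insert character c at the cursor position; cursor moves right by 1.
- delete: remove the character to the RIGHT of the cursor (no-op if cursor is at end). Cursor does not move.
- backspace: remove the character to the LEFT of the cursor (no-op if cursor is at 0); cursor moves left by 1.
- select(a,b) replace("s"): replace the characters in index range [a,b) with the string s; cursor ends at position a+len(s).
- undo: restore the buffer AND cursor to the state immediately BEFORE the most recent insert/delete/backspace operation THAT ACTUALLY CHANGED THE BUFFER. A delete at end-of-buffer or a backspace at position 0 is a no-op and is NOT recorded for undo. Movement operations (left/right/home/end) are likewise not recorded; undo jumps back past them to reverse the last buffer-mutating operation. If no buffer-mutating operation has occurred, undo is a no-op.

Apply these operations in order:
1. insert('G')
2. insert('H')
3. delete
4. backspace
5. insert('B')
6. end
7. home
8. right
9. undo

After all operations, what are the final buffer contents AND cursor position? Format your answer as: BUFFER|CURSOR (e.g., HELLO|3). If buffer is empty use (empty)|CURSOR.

After op 1 (insert('G')): buf='GADSUZGI' cursor=1
After op 2 (insert('H')): buf='GHADSUZGI' cursor=2
After op 3 (delete): buf='GHDSUZGI' cursor=2
After op 4 (backspace): buf='GDSUZGI' cursor=1
After op 5 (insert('B')): buf='GBDSUZGI' cursor=2
After op 6 (end): buf='GBDSUZGI' cursor=8
After op 7 (home): buf='GBDSUZGI' cursor=0
After op 8 (right): buf='GBDSUZGI' cursor=1
After op 9 (undo): buf='GDSUZGI' cursor=1

Answer: GDSUZGI|1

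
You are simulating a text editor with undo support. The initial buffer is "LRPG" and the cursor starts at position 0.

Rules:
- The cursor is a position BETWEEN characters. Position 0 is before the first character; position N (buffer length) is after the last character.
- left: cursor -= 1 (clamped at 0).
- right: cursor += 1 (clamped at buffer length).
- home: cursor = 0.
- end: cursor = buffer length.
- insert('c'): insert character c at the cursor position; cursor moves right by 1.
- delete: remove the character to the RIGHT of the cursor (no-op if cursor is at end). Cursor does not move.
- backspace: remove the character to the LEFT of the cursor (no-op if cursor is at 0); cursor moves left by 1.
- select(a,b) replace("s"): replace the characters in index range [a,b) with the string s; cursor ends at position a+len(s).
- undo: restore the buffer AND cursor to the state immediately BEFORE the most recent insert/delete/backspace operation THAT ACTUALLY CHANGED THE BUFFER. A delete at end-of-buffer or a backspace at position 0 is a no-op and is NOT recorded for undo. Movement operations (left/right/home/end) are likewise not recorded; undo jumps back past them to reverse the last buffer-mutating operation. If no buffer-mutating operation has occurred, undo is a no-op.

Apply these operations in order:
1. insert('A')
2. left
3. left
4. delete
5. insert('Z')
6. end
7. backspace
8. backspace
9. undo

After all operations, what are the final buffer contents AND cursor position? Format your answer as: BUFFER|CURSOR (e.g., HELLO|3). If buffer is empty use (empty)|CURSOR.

After op 1 (insert('A')): buf='ALRPG' cursor=1
After op 2 (left): buf='ALRPG' cursor=0
After op 3 (left): buf='ALRPG' cursor=0
After op 4 (delete): buf='LRPG' cursor=0
After op 5 (insert('Z')): buf='ZLRPG' cursor=1
After op 6 (end): buf='ZLRPG' cursor=5
After op 7 (backspace): buf='ZLRP' cursor=4
After op 8 (backspace): buf='ZLR' cursor=3
After op 9 (undo): buf='ZLRP' cursor=4

Answer: ZLRP|4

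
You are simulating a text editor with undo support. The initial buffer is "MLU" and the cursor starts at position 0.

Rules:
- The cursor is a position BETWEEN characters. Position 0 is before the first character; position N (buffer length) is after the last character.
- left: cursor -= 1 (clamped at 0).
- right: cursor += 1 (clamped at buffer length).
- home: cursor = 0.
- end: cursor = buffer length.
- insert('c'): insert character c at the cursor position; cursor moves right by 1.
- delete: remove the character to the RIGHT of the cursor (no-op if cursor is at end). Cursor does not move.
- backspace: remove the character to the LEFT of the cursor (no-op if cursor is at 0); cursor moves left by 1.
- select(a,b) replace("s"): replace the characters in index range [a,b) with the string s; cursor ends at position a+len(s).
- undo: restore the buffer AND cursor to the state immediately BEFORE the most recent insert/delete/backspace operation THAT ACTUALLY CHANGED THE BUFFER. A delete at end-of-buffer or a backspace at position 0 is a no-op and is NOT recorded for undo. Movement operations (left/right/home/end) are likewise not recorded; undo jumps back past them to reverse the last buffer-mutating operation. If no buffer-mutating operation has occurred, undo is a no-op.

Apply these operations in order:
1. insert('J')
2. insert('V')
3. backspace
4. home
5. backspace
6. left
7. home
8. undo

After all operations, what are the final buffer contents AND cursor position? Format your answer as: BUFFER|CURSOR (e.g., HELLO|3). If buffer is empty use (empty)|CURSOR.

After op 1 (insert('J')): buf='JMLU' cursor=1
After op 2 (insert('V')): buf='JVMLU' cursor=2
After op 3 (backspace): buf='JMLU' cursor=1
After op 4 (home): buf='JMLU' cursor=0
After op 5 (backspace): buf='JMLU' cursor=0
After op 6 (left): buf='JMLU' cursor=0
After op 7 (home): buf='JMLU' cursor=0
After op 8 (undo): buf='JVMLU' cursor=2

Answer: JVMLU|2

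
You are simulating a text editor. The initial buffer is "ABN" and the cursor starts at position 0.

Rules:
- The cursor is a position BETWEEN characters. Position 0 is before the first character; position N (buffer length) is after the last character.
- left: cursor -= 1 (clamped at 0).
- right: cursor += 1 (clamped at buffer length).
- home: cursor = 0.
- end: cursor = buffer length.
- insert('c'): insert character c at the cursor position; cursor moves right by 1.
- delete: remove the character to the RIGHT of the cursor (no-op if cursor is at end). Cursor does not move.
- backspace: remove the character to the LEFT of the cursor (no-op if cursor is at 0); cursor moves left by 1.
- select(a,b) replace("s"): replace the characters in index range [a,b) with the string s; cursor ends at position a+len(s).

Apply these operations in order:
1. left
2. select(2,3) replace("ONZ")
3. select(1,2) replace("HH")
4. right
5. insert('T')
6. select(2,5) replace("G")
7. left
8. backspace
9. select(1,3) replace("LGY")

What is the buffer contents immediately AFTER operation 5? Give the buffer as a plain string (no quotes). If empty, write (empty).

After op 1 (left): buf='ABN' cursor=0
After op 2 (select(2,3) replace("ONZ")): buf='ABONZ' cursor=5
After op 3 (select(1,2) replace("HH")): buf='AHHONZ' cursor=3
After op 4 (right): buf='AHHONZ' cursor=4
After op 5 (insert('T')): buf='AHHOTNZ' cursor=5

Answer: AHHOTNZ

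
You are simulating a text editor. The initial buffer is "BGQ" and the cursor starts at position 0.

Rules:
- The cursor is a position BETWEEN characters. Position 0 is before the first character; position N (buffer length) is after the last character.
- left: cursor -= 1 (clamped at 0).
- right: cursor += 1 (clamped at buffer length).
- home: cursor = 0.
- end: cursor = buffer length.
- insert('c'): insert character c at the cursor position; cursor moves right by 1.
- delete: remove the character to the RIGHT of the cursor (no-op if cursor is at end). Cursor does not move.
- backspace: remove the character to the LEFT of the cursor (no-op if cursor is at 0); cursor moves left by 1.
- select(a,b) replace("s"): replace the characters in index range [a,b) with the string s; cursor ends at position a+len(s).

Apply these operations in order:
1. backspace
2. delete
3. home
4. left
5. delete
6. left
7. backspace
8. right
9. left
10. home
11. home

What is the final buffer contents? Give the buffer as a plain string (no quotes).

Answer: Q

Derivation:
After op 1 (backspace): buf='BGQ' cursor=0
After op 2 (delete): buf='GQ' cursor=0
After op 3 (home): buf='GQ' cursor=0
After op 4 (left): buf='GQ' cursor=0
After op 5 (delete): buf='Q' cursor=0
After op 6 (left): buf='Q' cursor=0
After op 7 (backspace): buf='Q' cursor=0
After op 8 (right): buf='Q' cursor=1
After op 9 (left): buf='Q' cursor=0
After op 10 (home): buf='Q' cursor=0
After op 11 (home): buf='Q' cursor=0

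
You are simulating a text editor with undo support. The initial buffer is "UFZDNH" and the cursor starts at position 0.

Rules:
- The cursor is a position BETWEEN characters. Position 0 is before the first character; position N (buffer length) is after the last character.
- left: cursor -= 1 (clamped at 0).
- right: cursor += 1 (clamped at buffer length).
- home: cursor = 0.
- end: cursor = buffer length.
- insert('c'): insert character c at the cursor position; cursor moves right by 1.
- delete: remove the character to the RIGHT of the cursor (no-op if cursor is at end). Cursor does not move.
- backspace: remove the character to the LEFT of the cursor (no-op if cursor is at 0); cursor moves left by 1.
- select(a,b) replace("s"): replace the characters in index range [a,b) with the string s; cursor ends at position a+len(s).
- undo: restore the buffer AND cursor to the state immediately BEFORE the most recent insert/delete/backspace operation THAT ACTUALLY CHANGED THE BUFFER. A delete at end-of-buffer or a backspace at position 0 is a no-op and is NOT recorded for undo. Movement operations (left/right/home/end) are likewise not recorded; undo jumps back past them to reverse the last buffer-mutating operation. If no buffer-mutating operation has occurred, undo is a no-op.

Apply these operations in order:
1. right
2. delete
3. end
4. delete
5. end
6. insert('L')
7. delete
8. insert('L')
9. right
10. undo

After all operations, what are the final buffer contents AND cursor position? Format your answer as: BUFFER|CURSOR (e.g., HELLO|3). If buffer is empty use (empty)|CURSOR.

Answer: UZDNHL|6

Derivation:
After op 1 (right): buf='UFZDNH' cursor=1
After op 2 (delete): buf='UZDNH' cursor=1
After op 3 (end): buf='UZDNH' cursor=5
After op 4 (delete): buf='UZDNH' cursor=5
After op 5 (end): buf='UZDNH' cursor=5
After op 6 (insert('L')): buf='UZDNHL' cursor=6
After op 7 (delete): buf='UZDNHL' cursor=6
After op 8 (insert('L')): buf='UZDNHLL' cursor=7
After op 9 (right): buf='UZDNHLL' cursor=7
After op 10 (undo): buf='UZDNHL' cursor=6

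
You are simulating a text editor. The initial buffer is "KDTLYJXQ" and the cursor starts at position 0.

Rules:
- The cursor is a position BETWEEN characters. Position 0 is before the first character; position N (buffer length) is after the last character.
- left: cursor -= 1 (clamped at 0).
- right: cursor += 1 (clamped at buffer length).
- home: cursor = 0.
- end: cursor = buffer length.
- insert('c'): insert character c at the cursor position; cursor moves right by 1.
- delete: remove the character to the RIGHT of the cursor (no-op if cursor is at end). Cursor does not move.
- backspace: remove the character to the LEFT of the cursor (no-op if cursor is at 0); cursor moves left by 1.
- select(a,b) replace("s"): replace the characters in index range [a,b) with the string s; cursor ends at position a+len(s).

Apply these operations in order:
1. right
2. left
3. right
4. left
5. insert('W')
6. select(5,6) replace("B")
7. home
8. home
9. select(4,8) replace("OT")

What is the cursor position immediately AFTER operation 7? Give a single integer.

After op 1 (right): buf='KDTLYJXQ' cursor=1
After op 2 (left): buf='KDTLYJXQ' cursor=0
After op 3 (right): buf='KDTLYJXQ' cursor=1
After op 4 (left): buf='KDTLYJXQ' cursor=0
After op 5 (insert('W')): buf='WKDTLYJXQ' cursor=1
After op 6 (select(5,6) replace("B")): buf='WKDTLBJXQ' cursor=6
After op 7 (home): buf='WKDTLBJXQ' cursor=0

Answer: 0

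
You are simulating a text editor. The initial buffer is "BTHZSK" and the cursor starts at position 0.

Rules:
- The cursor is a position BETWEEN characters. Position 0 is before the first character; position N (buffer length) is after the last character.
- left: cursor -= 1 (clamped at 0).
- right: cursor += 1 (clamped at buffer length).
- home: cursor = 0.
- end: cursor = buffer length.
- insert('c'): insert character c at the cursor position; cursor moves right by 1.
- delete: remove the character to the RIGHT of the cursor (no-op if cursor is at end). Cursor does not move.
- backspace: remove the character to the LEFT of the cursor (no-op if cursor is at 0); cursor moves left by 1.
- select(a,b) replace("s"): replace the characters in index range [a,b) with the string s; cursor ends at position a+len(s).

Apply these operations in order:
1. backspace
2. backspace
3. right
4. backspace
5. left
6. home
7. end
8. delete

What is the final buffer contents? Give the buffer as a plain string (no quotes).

Answer: THZSK

Derivation:
After op 1 (backspace): buf='BTHZSK' cursor=0
After op 2 (backspace): buf='BTHZSK' cursor=0
After op 3 (right): buf='BTHZSK' cursor=1
After op 4 (backspace): buf='THZSK' cursor=0
After op 5 (left): buf='THZSK' cursor=0
After op 6 (home): buf='THZSK' cursor=0
After op 7 (end): buf='THZSK' cursor=5
After op 8 (delete): buf='THZSK' cursor=5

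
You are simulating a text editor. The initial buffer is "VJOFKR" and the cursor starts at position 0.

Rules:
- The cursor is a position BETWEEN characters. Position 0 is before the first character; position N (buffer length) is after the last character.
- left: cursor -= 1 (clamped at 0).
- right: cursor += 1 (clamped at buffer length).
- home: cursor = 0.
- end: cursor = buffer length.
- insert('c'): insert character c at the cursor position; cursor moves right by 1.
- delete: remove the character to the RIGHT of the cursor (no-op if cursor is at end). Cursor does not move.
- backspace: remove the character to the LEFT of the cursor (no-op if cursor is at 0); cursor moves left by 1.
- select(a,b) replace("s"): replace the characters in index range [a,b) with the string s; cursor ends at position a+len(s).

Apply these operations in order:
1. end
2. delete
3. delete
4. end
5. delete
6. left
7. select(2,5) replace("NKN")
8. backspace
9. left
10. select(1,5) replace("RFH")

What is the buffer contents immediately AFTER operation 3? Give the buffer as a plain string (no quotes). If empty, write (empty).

Answer: VJOFKR

Derivation:
After op 1 (end): buf='VJOFKR' cursor=6
After op 2 (delete): buf='VJOFKR' cursor=6
After op 3 (delete): buf='VJOFKR' cursor=6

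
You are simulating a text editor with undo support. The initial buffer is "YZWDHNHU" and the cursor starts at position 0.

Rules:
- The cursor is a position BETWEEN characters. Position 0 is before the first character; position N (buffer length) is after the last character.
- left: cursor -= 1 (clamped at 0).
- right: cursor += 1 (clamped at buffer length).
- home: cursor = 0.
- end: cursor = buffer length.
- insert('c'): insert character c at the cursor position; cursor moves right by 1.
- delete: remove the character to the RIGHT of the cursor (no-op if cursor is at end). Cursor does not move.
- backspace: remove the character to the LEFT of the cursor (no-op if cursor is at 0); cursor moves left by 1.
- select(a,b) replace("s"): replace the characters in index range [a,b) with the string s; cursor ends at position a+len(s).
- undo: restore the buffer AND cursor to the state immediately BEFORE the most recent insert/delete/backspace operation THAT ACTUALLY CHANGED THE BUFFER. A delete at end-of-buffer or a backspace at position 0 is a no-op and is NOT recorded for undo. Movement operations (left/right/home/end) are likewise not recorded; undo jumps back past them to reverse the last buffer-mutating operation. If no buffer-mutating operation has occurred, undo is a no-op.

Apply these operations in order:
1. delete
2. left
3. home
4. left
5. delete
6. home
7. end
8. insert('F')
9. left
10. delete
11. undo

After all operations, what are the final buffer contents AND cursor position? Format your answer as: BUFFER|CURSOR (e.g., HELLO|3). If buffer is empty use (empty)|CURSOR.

Answer: WDHNHUF|6

Derivation:
After op 1 (delete): buf='ZWDHNHU' cursor=0
After op 2 (left): buf='ZWDHNHU' cursor=0
After op 3 (home): buf='ZWDHNHU' cursor=0
After op 4 (left): buf='ZWDHNHU' cursor=0
After op 5 (delete): buf='WDHNHU' cursor=0
After op 6 (home): buf='WDHNHU' cursor=0
After op 7 (end): buf='WDHNHU' cursor=6
After op 8 (insert('F')): buf='WDHNHUF' cursor=7
After op 9 (left): buf='WDHNHUF' cursor=6
After op 10 (delete): buf='WDHNHU' cursor=6
After op 11 (undo): buf='WDHNHUF' cursor=6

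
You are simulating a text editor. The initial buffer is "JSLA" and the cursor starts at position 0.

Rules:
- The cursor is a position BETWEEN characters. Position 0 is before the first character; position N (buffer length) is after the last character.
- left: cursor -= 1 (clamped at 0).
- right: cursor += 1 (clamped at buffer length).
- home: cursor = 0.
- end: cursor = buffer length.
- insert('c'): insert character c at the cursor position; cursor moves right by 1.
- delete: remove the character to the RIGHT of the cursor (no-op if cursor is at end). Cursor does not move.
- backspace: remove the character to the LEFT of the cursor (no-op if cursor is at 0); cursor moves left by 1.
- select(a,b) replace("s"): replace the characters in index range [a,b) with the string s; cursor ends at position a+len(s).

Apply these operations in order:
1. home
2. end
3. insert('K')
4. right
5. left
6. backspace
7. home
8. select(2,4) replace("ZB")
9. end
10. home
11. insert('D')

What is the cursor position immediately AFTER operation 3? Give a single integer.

After op 1 (home): buf='JSLA' cursor=0
After op 2 (end): buf='JSLA' cursor=4
After op 3 (insert('K')): buf='JSLAK' cursor=5

Answer: 5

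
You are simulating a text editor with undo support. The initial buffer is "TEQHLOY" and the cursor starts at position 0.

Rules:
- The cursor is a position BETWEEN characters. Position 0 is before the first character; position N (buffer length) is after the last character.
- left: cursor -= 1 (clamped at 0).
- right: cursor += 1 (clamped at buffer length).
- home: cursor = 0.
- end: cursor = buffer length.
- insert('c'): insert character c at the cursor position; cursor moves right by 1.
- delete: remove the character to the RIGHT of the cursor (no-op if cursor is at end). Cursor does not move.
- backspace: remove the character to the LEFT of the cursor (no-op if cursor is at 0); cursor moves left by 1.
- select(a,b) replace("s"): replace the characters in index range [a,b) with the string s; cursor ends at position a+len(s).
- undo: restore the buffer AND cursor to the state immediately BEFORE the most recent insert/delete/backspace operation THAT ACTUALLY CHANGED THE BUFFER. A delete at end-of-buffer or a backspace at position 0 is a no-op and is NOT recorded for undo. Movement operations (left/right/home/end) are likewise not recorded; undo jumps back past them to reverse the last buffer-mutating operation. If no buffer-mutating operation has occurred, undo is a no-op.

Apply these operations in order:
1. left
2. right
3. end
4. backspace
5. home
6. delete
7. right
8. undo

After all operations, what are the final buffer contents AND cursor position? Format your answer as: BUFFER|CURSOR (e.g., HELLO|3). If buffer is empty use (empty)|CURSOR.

After op 1 (left): buf='TEQHLOY' cursor=0
After op 2 (right): buf='TEQHLOY' cursor=1
After op 3 (end): buf='TEQHLOY' cursor=7
After op 4 (backspace): buf='TEQHLO' cursor=6
After op 5 (home): buf='TEQHLO' cursor=0
After op 6 (delete): buf='EQHLO' cursor=0
After op 7 (right): buf='EQHLO' cursor=1
After op 8 (undo): buf='TEQHLO' cursor=0

Answer: TEQHLO|0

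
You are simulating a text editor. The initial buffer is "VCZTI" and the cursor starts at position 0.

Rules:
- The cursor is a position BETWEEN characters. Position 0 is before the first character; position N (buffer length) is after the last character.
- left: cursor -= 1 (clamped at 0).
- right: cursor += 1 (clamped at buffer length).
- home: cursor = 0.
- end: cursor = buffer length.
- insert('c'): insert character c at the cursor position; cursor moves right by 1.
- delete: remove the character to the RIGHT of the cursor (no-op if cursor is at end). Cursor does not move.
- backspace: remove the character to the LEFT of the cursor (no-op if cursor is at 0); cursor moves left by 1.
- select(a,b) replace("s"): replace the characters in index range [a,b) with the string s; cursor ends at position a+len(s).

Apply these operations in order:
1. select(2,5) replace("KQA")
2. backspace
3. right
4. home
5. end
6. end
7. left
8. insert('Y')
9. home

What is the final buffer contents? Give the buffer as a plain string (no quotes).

After op 1 (select(2,5) replace("KQA")): buf='VCKQA' cursor=5
After op 2 (backspace): buf='VCKQ' cursor=4
After op 3 (right): buf='VCKQ' cursor=4
After op 4 (home): buf='VCKQ' cursor=0
After op 5 (end): buf='VCKQ' cursor=4
After op 6 (end): buf='VCKQ' cursor=4
After op 7 (left): buf='VCKQ' cursor=3
After op 8 (insert('Y')): buf='VCKYQ' cursor=4
After op 9 (home): buf='VCKYQ' cursor=0

Answer: VCKYQ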